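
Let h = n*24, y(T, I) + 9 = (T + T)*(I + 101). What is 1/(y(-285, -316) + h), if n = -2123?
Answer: 1/71589 ≈ 1.3969e-5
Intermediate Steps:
y(T, I) = -9 + 2*T*(101 + I) (y(T, I) = -9 + (T + T)*(I + 101) = -9 + (2*T)*(101 + I) = -9 + 2*T*(101 + I))
h = -50952 (h = -2123*24 = -50952)
1/(y(-285, -316) + h) = 1/((-9 + 202*(-285) + 2*(-316)*(-285)) - 50952) = 1/((-9 - 57570 + 180120) - 50952) = 1/(122541 - 50952) = 1/71589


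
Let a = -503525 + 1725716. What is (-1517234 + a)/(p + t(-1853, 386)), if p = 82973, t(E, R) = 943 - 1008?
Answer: -42149/11844 ≈ -3.5587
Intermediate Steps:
t(E, R) = -65
a = 1222191
(-1517234 + a)/(p + t(-1853, 386)) = (-1517234 + 1222191)/(82973 - 65) = -295043/82908 = -295043*1/82908 = -42149/11844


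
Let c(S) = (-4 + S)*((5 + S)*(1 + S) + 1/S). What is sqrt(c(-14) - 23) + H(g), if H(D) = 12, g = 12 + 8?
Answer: 12 + I*sqrt(104258)/7 ≈ 12.0 + 46.127*I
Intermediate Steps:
g = 20
c(S) = (-4 + S)*(1/S + (1 + S)*(5 + S)) (c(S) = (-4 + S)*((1 + S)*(5 + S) + 1/S) = (-4 + S)*(1/S + (1 + S)*(5 + S)))
sqrt(c(-14) - 23) + H(g) = sqrt((-19 + (-14)**3 - 19*(-14) - 4/(-14) + 2*(-14)**2) - 23) + 12 = sqrt((-19 - 2744 + 266 - 4*(-1/14) + 2*196) - 23) + 12 = sqrt((-19 - 2744 + 266 + 2/7 + 392) - 23) + 12 = sqrt(-14733/7 - 23) + 12 = sqrt(-14894/7) + 12 = I*sqrt(104258)/7 + 12 = 12 + I*sqrt(104258)/7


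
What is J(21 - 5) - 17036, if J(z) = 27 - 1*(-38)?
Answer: -16971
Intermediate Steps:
J(z) = 65 (J(z) = 27 + 38 = 65)
J(21 - 5) - 17036 = 65 - 17036 = -16971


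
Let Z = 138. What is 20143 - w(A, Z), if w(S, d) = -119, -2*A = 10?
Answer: 20262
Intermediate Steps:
A = -5 (A = -1/2*10 = -5)
20143 - w(A, Z) = 20143 - 1*(-119) = 20143 + 119 = 20262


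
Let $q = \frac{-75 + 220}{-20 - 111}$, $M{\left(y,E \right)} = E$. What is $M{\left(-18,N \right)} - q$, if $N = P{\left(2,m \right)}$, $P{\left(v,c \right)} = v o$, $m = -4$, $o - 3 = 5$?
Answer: $\frac{2241}{131} \approx 17.107$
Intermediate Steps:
$o = 8$ ($o = 3 + 5 = 8$)
$P{\left(v,c \right)} = 8 v$ ($P{\left(v,c \right)} = v 8 = 8 v$)
$N = 16$ ($N = 8 \cdot 2 = 16$)
$q = - \frac{145}{131}$ ($q = \frac{145}{-20 - 111} = \frac{145}{-131} = 145 \left(- \frac{1}{131}\right) = - \frac{145}{131} \approx -1.1069$)
$M{\left(-18,N \right)} - q = 16 - - \frac{145}{131} = 16 + \frac{145}{131} = \frac{2241}{131}$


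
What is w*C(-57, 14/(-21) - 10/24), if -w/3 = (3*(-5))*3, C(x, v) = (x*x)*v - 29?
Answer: -1916325/4 ≈ -4.7908e+5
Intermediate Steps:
C(x, v) = -29 + v*x² (C(x, v) = x²*v - 29 = v*x² - 29 = -29 + v*x²)
w = 135 (w = -3*3*(-5)*3 = -(-45)*3 = -3*(-45) = 135)
w*C(-57, 14/(-21) - 10/24) = 135*(-29 + (14/(-21) - 10/24)*(-57)²) = 135*(-29 + (14*(-1/21) - 10*1/24)*3249) = 135*(-29 + (-⅔ - 5/12)*3249) = 135*(-29 - 13/12*3249) = 135*(-29 - 14079/4) = 135*(-14195/4) = -1916325/4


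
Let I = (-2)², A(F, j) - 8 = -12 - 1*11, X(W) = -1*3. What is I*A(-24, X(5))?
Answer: -60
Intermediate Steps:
X(W) = -3
A(F, j) = -15 (A(F, j) = 8 + (-12 - 1*11) = 8 + (-12 - 11) = 8 - 23 = -15)
I = 4
I*A(-24, X(5)) = 4*(-15) = -60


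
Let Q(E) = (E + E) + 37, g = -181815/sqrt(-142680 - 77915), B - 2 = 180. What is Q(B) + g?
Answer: 401 + 36363*I*sqrt(220595)/44119 ≈ 401.0 + 387.11*I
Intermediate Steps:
B = 182 (B = 2 + 180 = 182)
g = 36363*I*sqrt(220595)/44119 (g = -181815*(-I*sqrt(220595)/220595) = -(-36363)*I*sqrt(220595)/44119 = 36363*I*sqrt(220595)/44119 ≈ 387.11*I)
Q(E) = 37 + 2*E (Q(E) = 2*E + 37 = 37 + 2*E)
Q(B) + g = (37 + 2*182) + 36363*I*sqrt(220595)/44119 = (37 + 364) + 36363*I*sqrt(220595)/44119 = 401 + 36363*I*sqrt(220595)/44119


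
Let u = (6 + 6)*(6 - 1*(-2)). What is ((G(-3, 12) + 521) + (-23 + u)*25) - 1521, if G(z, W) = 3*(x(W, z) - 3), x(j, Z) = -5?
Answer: 801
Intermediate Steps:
G(z, W) = -24 (G(z, W) = 3*(-5 - 3) = 3*(-8) = -24)
u = 96 (u = 12*(6 + 2) = 12*8 = 96)
((G(-3, 12) + 521) + (-23 + u)*25) - 1521 = ((-24 + 521) + (-23 + 96)*25) - 1521 = (497 + 73*25) - 1521 = (497 + 1825) - 1521 = 2322 - 1521 = 801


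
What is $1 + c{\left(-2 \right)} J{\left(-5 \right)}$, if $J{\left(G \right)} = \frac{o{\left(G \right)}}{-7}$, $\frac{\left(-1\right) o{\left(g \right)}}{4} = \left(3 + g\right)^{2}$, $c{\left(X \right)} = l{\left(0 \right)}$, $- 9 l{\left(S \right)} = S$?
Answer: $1$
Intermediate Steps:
$l{\left(S \right)} = - \frac{S}{9}$
$c{\left(X \right)} = 0$ ($c{\left(X \right)} = \left(- \frac{1}{9}\right) 0 = 0$)
$o{\left(g \right)} = - 4 \left(3 + g\right)^{2}$
$J{\left(G \right)} = \frac{4 \left(3 + G\right)^{2}}{7}$ ($J{\left(G \right)} = \frac{\left(-4\right) \left(3 + G\right)^{2}}{-7} = - 4 \left(3 + G\right)^{2} \left(- \frac{1}{7}\right) = \frac{4 \left(3 + G\right)^{2}}{7}$)
$1 + c{\left(-2 \right)} J{\left(-5 \right)} = 1 + 0 \frac{4 \left(3 - 5\right)^{2}}{7} = 1 + 0 \frac{4 \left(-2\right)^{2}}{7} = 1 + 0 \cdot \frac{4}{7} \cdot 4 = 1 + 0 \cdot \frac{16}{7} = 1 + 0 = 1$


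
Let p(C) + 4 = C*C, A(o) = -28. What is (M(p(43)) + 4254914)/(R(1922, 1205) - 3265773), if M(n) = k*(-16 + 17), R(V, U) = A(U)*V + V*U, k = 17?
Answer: -4254931/1003579 ≈ -4.2398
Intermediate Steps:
R(V, U) = -28*V + U*V (R(V, U) = -28*V + V*U = -28*V + U*V)
p(C) = -4 + C**2 (p(C) = -4 + C*C = -4 + C**2)
M(n) = 17 (M(n) = 17*(-16 + 17) = 17*1 = 17)
(M(p(43)) + 4254914)/(R(1922, 1205) - 3265773) = (17 + 4254914)/(1922*(-28 + 1205) - 3265773) = 4254931/(1922*1177 - 3265773) = 4254931/(2262194 - 3265773) = 4254931/(-1003579) = 4254931*(-1/1003579) = -4254931/1003579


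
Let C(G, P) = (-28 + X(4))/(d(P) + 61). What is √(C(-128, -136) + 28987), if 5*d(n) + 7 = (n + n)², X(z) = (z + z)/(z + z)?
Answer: √159944908566118/74282 ≈ 170.26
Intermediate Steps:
X(z) = 1 (X(z) = (2*z)/((2*z)) = (2*z)*(1/(2*z)) = 1)
d(n) = -7/5 + 4*n²/5 (d(n) = -7/5 + (n + n)²/5 = -7/5 + (2*n)²/5 = -7/5 + (4*n²)/5 = -7/5 + 4*n²/5)
C(G, P) = -27/(298/5 + 4*P²/5) (C(G, P) = (-28 + 1)/((-7/5 + 4*P²/5) + 61) = -27/(298/5 + 4*P²/5))
√(C(-128, -136) + 28987) = √(-135/(298 + 4*(-136)²) + 28987) = √(-135/(298 + 4*18496) + 28987) = √(-135/(298 + 73984) + 28987) = √(-135/74282 + 28987) = √(2153212199/74282) = √159944908566118/74282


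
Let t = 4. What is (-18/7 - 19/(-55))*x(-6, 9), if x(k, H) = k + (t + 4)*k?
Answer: 46278/385 ≈ 120.20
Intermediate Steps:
x(k, H) = 9*k (x(k, H) = k + (4 + 4)*k = k + 8*k = 9*k)
(-18/7 - 19/(-55))*x(-6, 9) = (-18/7 - 19/(-55))*(9*(-6)) = (-18*⅐ - 19*(-1/55))*(-54) = (-18/7 + 19/55)*(-54) = -857/385*(-54) = 46278/385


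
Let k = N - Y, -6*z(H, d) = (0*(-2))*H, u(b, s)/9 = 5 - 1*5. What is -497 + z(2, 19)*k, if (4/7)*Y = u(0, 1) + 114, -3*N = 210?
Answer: -497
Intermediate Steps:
N = -70 (N = -⅓*210 = -70)
u(b, s) = 0 (u(b, s) = 9*(5 - 1*5) = 9*(5 - 5) = 9*0 = 0)
Y = 399/2 (Y = 7*(0 + 114)/4 = (7/4)*114 = 399/2 ≈ 199.50)
z(H, d) = 0 (z(H, d) = -0*(-2)*H/6 = -0*H = -⅙*0 = 0)
k = -539/2 (k = -70 - 1*399/2 = -70 - 399/2 = -539/2 ≈ -269.50)
-497 + z(2, 19)*k = -497 + 0*(-539/2) = -497 + 0 = -497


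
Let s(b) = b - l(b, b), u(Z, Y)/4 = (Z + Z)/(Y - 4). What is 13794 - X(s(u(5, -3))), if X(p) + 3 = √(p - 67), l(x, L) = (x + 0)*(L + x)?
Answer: 13797 - I*√6763/7 ≈ 13797.0 - 11.748*I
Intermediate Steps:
u(Z, Y) = 8*Z/(-4 + Y) (u(Z, Y) = 4*((Z + Z)/(Y - 4)) = 4*((2*Z)/(-4 + Y)) = 4*(2*Z/(-4 + Y)) = 8*Z/(-4 + Y))
l(x, L) = x*(L + x)
s(b) = b - 2*b² (s(b) = b - b*(b + b) = b - b*2*b = b - 2*b²)
X(p) = -3 + √(-67 + p) (X(p) = -3 + √(p - 67) = -3 + √(-67 + p))
13794 - X(s(u(5, -3))) = 13794 - (-3 + √(-67 + (8*5/(-4 - 3))*(1 - 16*5/(-4 - 3)))) = 13794 - (-3 + √(-67 + (8*5/(-7))*(1 - 16*5/(-7)))) = 13794 - (-3 + √(-67 + (8*5*(-⅐))*(1 - 16*5*(-1)/7))) = 13794 - (-3 + √(-67 - 40*(1 - 2*(-40/7))/7)) = 13794 - (-3 + √(-67 - 40*(1 + 80/7)/7)) = 13794 - (-3 + √(-67 - 40/7*87/7)) = 13794 - (-3 + √(-67 - 3480/49)) = 13794 - (-3 + √(-6763/49)) = 13794 - (-3 + I*√6763/7) = 13794 + (3 - I*√6763/7) = 13797 - I*√6763/7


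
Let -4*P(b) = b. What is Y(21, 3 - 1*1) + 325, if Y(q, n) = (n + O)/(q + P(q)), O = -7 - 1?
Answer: 6817/21 ≈ 324.62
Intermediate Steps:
O = -8
P(b) = -b/4
Y(q, n) = 4*(-8 + n)/(3*q) (Y(q, n) = (n - 8)/(q - q/4) = (-8 + n)/((3*q/4)) = (-8 + n)*(4/(3*q)) = 4*(-8 + n)/(3*q))
Y(21, 3 - 1*1) + 325 = (4/3)*(-8 + (3 - 1*1))/21 + 325 = (4/3)*(1/21)*(-8 + (3 - 1)) + 325 = (4/3)*(1/21)*(-8 + 2) + 325 = (4/3)*(1/21)*(-6) + 325 = -8/21 + 325 = 6817/21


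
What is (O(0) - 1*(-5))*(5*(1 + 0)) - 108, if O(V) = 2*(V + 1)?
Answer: -73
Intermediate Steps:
O(V) = 2 + 2*V (O(V) = 2*(1 + V) = 2 + 2*V)
(O(0) - 1*(-5))*(5*(1 + 0)) - 108 = ((2 + 2*0) - 1*(-5))*(5*(1 + 0)) - 108 = ((2 + 0) + 5)*(5*1) - 108 = (2 + 5)*5 - 108 = 7*5 - 108 = 35 - 108 = -73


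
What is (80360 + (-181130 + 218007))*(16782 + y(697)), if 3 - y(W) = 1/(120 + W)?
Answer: 1607711310528/817 ≈ 1.9678e+9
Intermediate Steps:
y(W) = 3 - 1/(120 + W)
(80360 + (-181130 + 218007))*(16782 + y(697)) = (80360 + (-181130 + 218007))*(16782 + (359 + 3*697)/(120 + 697)) = (80360 + 36877)*(16782 + (359 + 2091)/817) = 117237*(16782 + (1/817)*2450) = 117237*(16782 + 2450/817) = 117237*(13713344/817) = 1607711310528/817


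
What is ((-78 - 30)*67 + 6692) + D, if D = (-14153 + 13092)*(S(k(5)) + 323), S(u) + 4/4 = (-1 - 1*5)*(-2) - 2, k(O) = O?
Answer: -352796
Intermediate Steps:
S(u) = 9 (S(u) = -1 + ((-1 - 1*5)*(-2) - 2) = -1 + ((-1 - 5)*(-2) - 2) = -1 + (-6*(-2) - 2) = -1 + (12 - 2) = -1 + 10 = 9)
D = -352252 (D = (-14153 + 13092)*(9 + 323) = -1061*332 = -352252)
((-78 - 30)*67 + 6692) + D = ((-78 - 30)*67 + 6692) - 352252 = (-108*67 + 6692) - 352252 = (-7236 + 6692) - 352252 = -544 - 352252 = -352796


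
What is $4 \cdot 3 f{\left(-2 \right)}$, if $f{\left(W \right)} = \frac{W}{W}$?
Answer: $12$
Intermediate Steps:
$f{\left(W \right)} = 1$
$4 \cdot 3 f{\left(-2 \right)} = 4 \cdot 3 \cdot 1 = 12 \cdot 1 = 12$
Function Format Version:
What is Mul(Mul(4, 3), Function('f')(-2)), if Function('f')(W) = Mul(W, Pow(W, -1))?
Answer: 12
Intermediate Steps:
Function('f')(W) = 1
Mul(Mul(4, 3), Function('f')(-2)) = Mul(Mul(4, 3), 1) = Mul(12, 1) = 12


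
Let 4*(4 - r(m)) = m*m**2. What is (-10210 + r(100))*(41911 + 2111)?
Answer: -11454788532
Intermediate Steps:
r(m) = 4 - m**3/4 (r(m) = 4 - m*m**2/4 = 4 - m**3/4)
(-10210 + r(100))*(41911 + 2111) = (-10210 + (4 - 1/4*100**3))*(41911 + 2111) = (-10210 + (4 - 1/4*1000000))*44022 = (-10210 + (4 - 250000))*44022 = (-10210 - 249996)*44022 = -260206*44022 = -11454788532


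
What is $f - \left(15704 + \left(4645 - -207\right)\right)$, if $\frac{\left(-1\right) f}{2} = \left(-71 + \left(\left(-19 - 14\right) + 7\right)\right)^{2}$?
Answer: $-39374$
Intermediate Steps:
$f = -18818$ ($f = - 2 \left(-71 + \left(\left(-19 - 14\right) + 7\right)\right)^{2} = - 2 \left(-71 + \left(-33 + 7\right)\right)^{2} = - 2 \left(-71 - 26\right)^{2} = - 2 \left(-97\right)^{2} = \left(-2\right) 9409 = -18818$)
$f - \left(15704 + \left(4645 - -207\right)\right) = -18818 - \left(15704 + \left(4645 - -207\right)\right) = -18818 - \left(15704 + \left(4645 + 207\right)\right) = -18818 - \left(15704 + 4852\right) = -18818 - 20556 = -39374$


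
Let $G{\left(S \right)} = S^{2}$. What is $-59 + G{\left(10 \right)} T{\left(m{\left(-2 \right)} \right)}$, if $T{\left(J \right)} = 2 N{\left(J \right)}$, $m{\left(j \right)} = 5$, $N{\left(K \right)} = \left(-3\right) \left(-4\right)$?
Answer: $2341$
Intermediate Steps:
$N{\left(K \right)} = 12$
$T{\left(J \right)} = 24$ ($T{\left(J \right)} = 2 \cdot 12 = 24$)
$-59 + G{\left(10 \right)} T{\left(m{\left(-2 \right)} \right)} = -59 + 10^{2} \cdot 24 = -59 + 100 \cdot 24 = -59 + 2400 = 2341$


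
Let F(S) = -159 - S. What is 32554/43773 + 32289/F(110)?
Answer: -1404629371/11774937 ≈ -119.29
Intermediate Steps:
32554/43773 + 32289/F(110) = 32554/43773 + 32289/(-159 - 1*110) = 32554*(1/43773) + 32289/(-159 - 110) = 32554/43773 + 32289/(-269) = 32554/43773 + 32289*(-1/269) = 32554/43773 - 32289/269 = -1404629371/11774937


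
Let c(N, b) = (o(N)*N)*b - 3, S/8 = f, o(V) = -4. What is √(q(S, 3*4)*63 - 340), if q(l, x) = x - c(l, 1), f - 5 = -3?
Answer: √4637 ≈ 68.095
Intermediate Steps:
f = 2 (f = 5 - 3 = 2)
S = 16 (S = 8*2 = 16)
c(N, b) = -3 - 4*N*b (c(N, b) = (-4*N)*b - 3 = -4*N*b - 3 = -3 - 4*N*b)
q(l, x) = 3 + x + 4*l (q(l, x) = x - (-3 - 4*l*1) = x - (-3 - 4*l) = x + (3 + 4*l) = 3 + x + 4*l)
√(q(S, 3*4)*63 - 340) = √((3 + 3*4 + 4*16)*63 - 340) = √((3 + 12 + 64)*63 - 340) = √(79*63 - 340) = √(4977 - 340) = √4637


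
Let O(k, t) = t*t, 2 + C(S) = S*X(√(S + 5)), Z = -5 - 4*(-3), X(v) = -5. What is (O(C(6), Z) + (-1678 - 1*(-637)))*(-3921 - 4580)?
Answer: 8432992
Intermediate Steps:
Z = 7 (Z = -5 + 12 = 7)
C(S) = -2 - 5*S (C(S) = -2 + S*(-5) = -2 - 5*S)
O(k, t) = t²
(O(C(6), Z) + (-1678 - 1*(-637)))*(-3921 - 4580) = (7² + (-1678 - 1*(-637)))*(-3921 - 4580) = (49 + (-1678 + 637))*(-8501) = (49 - 1041)*(-8501) = -992*(-8501) = 8432992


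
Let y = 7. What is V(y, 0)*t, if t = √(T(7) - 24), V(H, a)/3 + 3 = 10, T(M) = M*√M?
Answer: 21*√(-24 + 7*√7) ≈ 49.159*I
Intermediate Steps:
T(M) = M^(3/2)
V(H, a) = 21 (V(H, a) = -9 + 3*10 = -9 + 30 = 21)
t = √(-24 + 7*√7) (t = √(7^(3/2) - 24) = √(7*√7 - 24) = √(-24 + 7*√7) ≈ 2.3409*I)
V(y, 0)*t = 21*√(-24 + 7*√7)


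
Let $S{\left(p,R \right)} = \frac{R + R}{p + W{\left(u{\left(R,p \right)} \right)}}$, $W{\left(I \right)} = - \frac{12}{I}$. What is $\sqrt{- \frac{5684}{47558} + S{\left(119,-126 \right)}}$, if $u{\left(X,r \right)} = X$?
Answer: $\frac{i \sqrt{161356879470010}}{8495897} \approx 1.4951 i$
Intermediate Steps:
$S{\left(p,R \right)} = \frac{2 R}{p - \frac{12}{R}}$ ($S{\left(p,R \right)} = \frac{R + R}{p - \frac{12}{R}} = \frac{2 R}{p - \frac{12}{R}}$)
$\sqrt{- \frac{5684}{47558} + S{\left(119,-126 \right)}} = \sqrt{- \frac{5684}{47558} + \frac{2 \left(-126\right)^{2}}{-12 - 14994}} = \sqrt{\left(-5684\right) \frac{1}{47558} + 2 \cdot 15876 \frac{1}{-12 - 14994}} = \sqrt{- \frac{406}{3397} + 2 \cdot 15876 \frac{1}{-15006}} = \sqrt{- \frac{406}{3397} + 2 \cdot 15876 \left(- \frac{1}{15006}\right)} = \sqrt{- \frac{406}{3397} - \frac{5292}{2501}} = \sqrt{- \frac{18992330}{8495897}} = \frac{i \sqrt{161356879470010}}{8495897}$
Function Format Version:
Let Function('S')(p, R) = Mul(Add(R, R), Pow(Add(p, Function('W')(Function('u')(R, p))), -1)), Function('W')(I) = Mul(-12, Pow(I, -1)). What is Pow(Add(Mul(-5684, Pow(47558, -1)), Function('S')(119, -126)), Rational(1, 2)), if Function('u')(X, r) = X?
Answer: Mul(Rational(1, 8495897), I, Pow(161356879470010, Rational(1, 2))) ≈ Mul(1.4951, I)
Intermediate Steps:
Function('S')(p, R) = Mul(2, R, Pow(Add(p, Mul(-12, Pow(R, -1))), -1)) (Function('S')(p, R) = Mul(Add(R, R), Pow(Add(p, Mul(-12, Pow(R, -1))), -1)) = Mul(Mul(2, R), Pow(Add(p, Mul(-12, Pow(R, -1))), -1)) = Mul(2, R, Pow(Add(p, Mul(-12, Pow(R, -1))), -1)))
Pow(Add(Mul(-5684, Pow(47558, -1)), Function('S')(119, -126)), Rational(1, 2)) = Pow(Add(Mul(-5684, Pow(47558, -1)), Mul(2, Pow(-126, 2), Pow(Add(-12, Mul(-126, 119)), -1))), Rational(1, 2)) = Pow(Add(Mul(-5684, Rational(1, 47558)), Mul(2, 15876, Pow(Add(-12, -14994), -1))), Rational(1, 2)) = Pow(Add(Rational(-406, 3397), Mul(2, 15876, Pow(-15006, -1))), Rational(1, 2)) = Pow(Add(Rational(-406, 3397), Mul(2, 15876, Rational(-1, 15006))), Rational(1, 2)) = Pow(Add(Rational(-406, 3397), Rational(-5292, 2501)), Rational(1, 2)) = Pow(Rational(-18992330, 8495897), Rational(1, 2)) = Mul(Rational(1, 8495897), I, Pow(161356879470010, Rational(1, 2)))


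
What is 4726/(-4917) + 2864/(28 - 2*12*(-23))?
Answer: 2835302/712965 ≈ 3.9768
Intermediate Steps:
4726/(-4917) + 2864/(28 - 2*12*(-23)) = 4726*(-1/4917) + 2864/(28 - 24*(-23)) = -4726/4917 + 2864/(28 + 552) = -4726/4917 + 2864/580 = -4726/4917 + 2864*(1/580) = -4726/4917 + 716/145 = 2835302/712965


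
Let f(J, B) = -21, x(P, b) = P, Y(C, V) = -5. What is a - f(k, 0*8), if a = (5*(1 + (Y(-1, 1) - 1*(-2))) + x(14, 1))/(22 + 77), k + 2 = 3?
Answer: 2083/99 ≈ 21.040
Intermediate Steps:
k = 1 (k = -2 + 3 = 1)
a = 4/99 (a = (5*(1 + (-5 - 1*(-2))) + 14)/(22 + 77) = (5*(1 + (-5 + 2)) + 14)/99 = (5*(1 - 3) + 14)*(1/99) = (5*(-2) + 14)*(1/99) = (-10 + 14)*(1/99) = 4*(1/99) = 4/99 ≈ 0.040404)
a - f(k, 0*8) = 4/99 - 1*(-21) = 4/99 + 21 = 2083/99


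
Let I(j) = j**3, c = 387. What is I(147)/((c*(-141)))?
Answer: -117649/2021 ≈ -58.213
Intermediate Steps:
I(147)/((c*(-141))) = 147**3/((387*(-141))) = 3176523/(-54567) = 3176523*(-1/54567) = -117649/2021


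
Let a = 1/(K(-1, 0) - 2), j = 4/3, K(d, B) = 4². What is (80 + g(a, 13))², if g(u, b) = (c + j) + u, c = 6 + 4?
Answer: 14737921/1764 ≈ 8354.8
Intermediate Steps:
K(d, B) = 16
j = 4/3 (j = 4*(⅓) = 4/3 ≈ 1.3333)
a = 1/14 (a = 1/(16 - 2) = 1/14 ≈ 0.071429)
c = 10
g(u, b) = 34/3 + u (g(u, b) = (10 + 4/3) + u = 34/3 + u)
(80 + g(a, 13))² = (80 + (34/3 + 1/14))² = (80 + 479/42)² = (3839/42)² = 14737921/1764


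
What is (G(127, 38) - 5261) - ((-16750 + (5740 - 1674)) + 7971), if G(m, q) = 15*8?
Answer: -428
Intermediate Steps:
G(m, q) = 120
(G(127, 38) - 5261) - ((-16750 + (5740 - 1674)) + 7971) = (120 - 5261) - ((-16750 + (5740 - 1674)) + 7971) = -5141 - ((-16750 + 4066) + 7971) = -5141 - (-12684 + 7971) = -5141 - 1*(-4713) = -5141 + 4713 = -428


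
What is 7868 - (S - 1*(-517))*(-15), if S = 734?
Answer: 26633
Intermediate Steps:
7868 - (S - 1*(-517))*(-15) = 7868 - (734 - 1*(-517))*(-15) = 7868 - (734 + 517)*(-15) = 7868 - 1251*(-15) = 7868 - 1*(-18765) = 7868 + 18765 = 26633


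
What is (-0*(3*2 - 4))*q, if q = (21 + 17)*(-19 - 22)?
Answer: 0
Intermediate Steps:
q = -1558 (q = 38*(-41) = -1558)
(-0*(3*2 - 4))*q = -0*(3*2 - 4)*(-1558) = -0*(6 - 4)*(-1558) = -0*2*(-1558) = -43*0*(-1558) = 0*(-1558) = 0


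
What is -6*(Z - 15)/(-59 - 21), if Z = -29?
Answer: -33/10 ≈ -3.3000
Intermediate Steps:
-6*(Z - 15)/(-59 - 21) = -6*(-29 - 15)/(-59 - 21) = -(-264)/(-80) = -(-264)*(-1)/80 = -6*11/20 = -33/10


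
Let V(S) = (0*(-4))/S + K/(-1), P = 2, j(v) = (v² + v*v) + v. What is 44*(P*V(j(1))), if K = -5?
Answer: 440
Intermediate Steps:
j(v) = v + 2*v² (j(v) = (v² + v²) + v = 2*v² + v = v + 2*v²)
V(S) = 5 (V(S) = (0*(-4))/S - 5/(-1) = 0/S - 5*(-1) = 0 + 5 = 5)
44*(P*V(j(1))) = 44*(2*5) = 44*10 = 440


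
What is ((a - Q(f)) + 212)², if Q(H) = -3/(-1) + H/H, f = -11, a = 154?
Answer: 131044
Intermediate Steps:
Q(H) = 4 (Q(H) = -3*(-1) + 1 = 3 + 1 = 4)
((a - Q(f)) + 212)² = ((154 - 1*4) + 212)² = ((154 - 4) + 212)² = (150 + 212)² = 362² = 131044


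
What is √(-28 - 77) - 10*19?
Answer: -190 + I*√105 ≈ -190.0 + 10.247*I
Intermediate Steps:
√(-28 - 77) - 10*19 = √(-105) - 190 = I*√105 - 190 = -190 + I*√105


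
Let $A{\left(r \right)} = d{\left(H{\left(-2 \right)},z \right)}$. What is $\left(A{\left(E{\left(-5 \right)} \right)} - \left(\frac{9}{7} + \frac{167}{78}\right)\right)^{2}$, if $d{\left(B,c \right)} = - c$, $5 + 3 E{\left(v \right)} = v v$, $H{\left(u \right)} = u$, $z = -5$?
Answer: $\frac{737881}{298116} \approx 2.4751$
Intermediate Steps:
$E{\left(v \right)} = - \frac{5}{3} + \frac{v^{2}}{3}$ ($E{\left(v \right)} = - \frac{5}{3} + \frac{v v}{3} = - \frac{5}{3} + \frac{v^{2}}{3}$)
$A{\left(r \right)} = 5$ ($A{\left(r \right)} = \left(-1\right) \left(-5\right) = 5$)
$\left(A{\left(E{\left(-5 \right)} \right)} - \left(\frac{9}{7} + \frac{167}{78}\right)\right)^{2} = \left(5 - \left(\frac{9}{7} + \frac{167}{78}\right)\right)^{2} = \left(5 - \frac{1871}{546}\right)^{2} = \left(\frac{859}{546}\right)^{2} = \frac{737881}{298116}$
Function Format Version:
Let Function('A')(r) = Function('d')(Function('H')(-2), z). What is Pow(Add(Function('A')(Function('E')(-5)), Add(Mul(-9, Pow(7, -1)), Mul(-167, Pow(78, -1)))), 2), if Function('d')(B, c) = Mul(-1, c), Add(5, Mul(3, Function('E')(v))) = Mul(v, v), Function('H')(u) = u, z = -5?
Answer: Rational(737881, 298116) ≈ 2.4751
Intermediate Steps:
Function('E')(v) = Add(Rational(-5, 3), Mul(Rational(1, 3), Pow(v, 2))) (Function('E')(v) = Add(Rational(-5, 3), Mul(Rational(1, 3), Mul(v, v))) = Add(Rational(-5, 3), Mul(Rational(1, 3), Pow(v, 2))))
Function('A')(r) = 5 (Function('A')(r) = Mul(-1, -5) = 5)
Pow(Add(Function('A')(Function('E')(-5)), Add(Mul(-9, Pow(7, -1)), Mul(-167, Pow(78, -1)))), 2) = Pow(Add(5, Add(Mul(-9, Pow(7, -1)), Mul(-167, Pow(78, -1)))), 2) = Pow(Add(5, Add(Mul(-9, Rational(1, 7)), Mul(-167, Rational(1, 78)))), 2) = Pow(Add(5, Add(Rational(-9, 7), Rational(-167, 78))), 2) = Pow(Add(5, Rational(-1871, 546)), 2) = Pow(Rational(859, 546), 2) = Rational(737881, 298116)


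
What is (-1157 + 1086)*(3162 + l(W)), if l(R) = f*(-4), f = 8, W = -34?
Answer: -222230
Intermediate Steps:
l(R) = -32 (l(R) = 8*(-4) = -32)
(-1157 + 1086)*(3162 + l(W)) = (-1157 + 1086)*(3162 - 32) = -71*3130 = -222230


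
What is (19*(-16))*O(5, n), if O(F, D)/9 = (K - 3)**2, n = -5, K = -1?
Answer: -43776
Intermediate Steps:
O(F, D) = 144 (O(F, D) = 9*(-1 - 3)**2 = 9*(-4)**2 = 9*16 = 144)
(19*(-16))*O(5, n) = (19*(-16))*144 = -304*144 = -43776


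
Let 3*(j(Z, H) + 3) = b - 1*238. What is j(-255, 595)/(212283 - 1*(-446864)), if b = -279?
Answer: -526/1977441 ≈ -0.00026600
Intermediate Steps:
j(Z, H) = -526/3 (j(Z, H) = -3 + (-279 - 1*238)/3 = -3 + (-279 - 238)/3 = -3 + (⅓)*(-517) = -3 - 517/3 = -526/3)
j(-255, 595)/(212283 - 1*(-446864)) = -526/(3*(212283 - 1*(-446864))) = -526/(3*(212283 + 446864)) = -526/3/659147 = -526/3*1/659147 = -526/1977441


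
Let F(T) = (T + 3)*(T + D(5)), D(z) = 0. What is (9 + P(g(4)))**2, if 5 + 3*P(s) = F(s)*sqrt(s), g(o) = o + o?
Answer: 20812/3 + 7744*sqrt(2)/9 ≈ 8154.2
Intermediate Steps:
g(o) = 2*o
F(T) = T*(3 + T) (F(T) = (T + 3)*(T + 0) = (3 + T)*T = T*(3 + T))
P(s) = -5/3 + s**(3/2)*(3 + s)/3 (P(s) = -5/3 + ((s*(3 + s))*sqrt(s))/3 = -5/3 + (s**(3/2)*(3 + s))/3 = -5/3 + s**(3/2)*(3 + s)/3)
(9 + P(g(4)))**2 = (9 + (-5/3 + (2*4)**(3/2)*(3 + 2*4)/3))**2 = (9 + (-5/3 + 8**(3/2)*(3 + 8)/3))**2 = (9 + (-5/3 + (1/3)*(16*sqrt(2))*11))**2 = (9 + (-5/3 + 176*sqrt(2)/3))**2 = (22/3 + 176*sqrt(2)/3)**2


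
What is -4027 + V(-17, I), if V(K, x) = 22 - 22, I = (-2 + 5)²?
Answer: -4027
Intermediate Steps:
I = 9 (I = 3² = 9)
V(K, x) = 0
-4027 + V(-17, I) = -4027 + 0 = -4027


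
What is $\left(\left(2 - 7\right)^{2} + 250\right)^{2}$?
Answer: $75625$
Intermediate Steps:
$\left(\left(2 - 7\right)^{2} + 250\right)^{2} = \left(\left(-5\right)^{2} + 250\right)^{2} = \left(25 + 250\right)^{2} = 275^{2} = 75625$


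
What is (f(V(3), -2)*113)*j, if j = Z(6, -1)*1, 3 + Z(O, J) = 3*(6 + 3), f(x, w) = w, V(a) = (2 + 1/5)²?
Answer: -5424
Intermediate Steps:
V(a) = 121/25 (V(a) = (2 + ⅕)² = (11/5)² = 121/25)
Z(O, J) = 24 (Z(O, J) = -3 + 3*(6 + 3) = -3 + 3*9 = -3 + 27 = 24)
j = 24 (j = 24*1 = 24)
(f(V(3), -2)*113)*j = -2*113*24 = -226*24 = -5424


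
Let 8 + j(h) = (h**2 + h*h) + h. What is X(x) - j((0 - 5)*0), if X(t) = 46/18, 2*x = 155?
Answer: 95/9 ≈ 10.556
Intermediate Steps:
x = 155/2 (x = (1/2)*155 = 155/2 ≈ 77.500)
X(t) = 23/9 (X(t) = 46*(1/18) = 23/9)
j(h) = -8 + h + 2*h**2 (j(h) = -8 + ((h**2 + h*h) + h) = -8 + ((h**2 + h**2) + h) = -8 + (2*h**2 + h) = -8 + (h + 2*h**2) = -8 + h + 2*h**2)
X(x) - j((0 - 5)*0) = 23/9 - (-8 + (0 - 5)*0 + 2*((0 - 5)*0)**2) = 23/9 - (-8 - 5*0 + 2*(-5*0)**2) = 23/9 - (-8 + 0 + 2*0**2) = 23/9 - (-8 + 0 + 2*0) = 23/9 - (-8 + 0 + 0) = 23/9 - 1*(-8) = 23/9 + 8 = 95/9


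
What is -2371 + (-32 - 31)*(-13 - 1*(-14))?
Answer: -2434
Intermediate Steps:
-2371 + (-32 - 31)*(-13 - 1*(-14)) = -2371 - 63*(-13 + 14) = -2371 - 63*1 = -2371 - 63 = -2434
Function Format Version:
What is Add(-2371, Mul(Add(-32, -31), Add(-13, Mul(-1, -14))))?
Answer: -2434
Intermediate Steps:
Add(-2371, Mul(Add(-32, -31), Add(-13, Mul(-1, -14)))) = Add(-2371, Mul(-63, Add(-13, 14))) = Add(-2371, Mul(-63, 1)) = Add(-2371, -63) = -2434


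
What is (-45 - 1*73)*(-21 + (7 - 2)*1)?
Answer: 1888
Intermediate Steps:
(-45 - 1*73)*(-21 + (7 - 2)*1) = (-45 - 73)*(-21 + 5*1) = -118*(-21 + 5) = -118*(-16) = 1888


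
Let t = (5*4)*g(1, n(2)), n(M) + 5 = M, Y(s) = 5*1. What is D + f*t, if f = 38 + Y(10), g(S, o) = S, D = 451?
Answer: 1311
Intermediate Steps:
Y(s) = 5
n(M) = -5 + M
t = 20 (t = (5*4)*1 = 20*1 = 20)
f = 43 (f = 38 + 5 = 43)
D + f*t = 451 + 43*20 = 451 + 860 = 1311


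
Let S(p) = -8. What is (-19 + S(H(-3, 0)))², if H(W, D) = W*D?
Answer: 729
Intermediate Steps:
H(W, D) = D*W
(-19 + S(H(-3, 0)))² = (-19 - 8)² = (-27)² = 729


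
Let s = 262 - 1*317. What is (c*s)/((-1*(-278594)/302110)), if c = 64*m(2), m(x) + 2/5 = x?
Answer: -850741760/139297 ≈ -6107.4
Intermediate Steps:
s = -55 (s = 262 - 317 = -55)
m(x) = -2/5 + x
c = 512/5 (c = 64*(-2/5 + 2) = 64*(8/5) = 512/5 ≈ 102.40)
(c*s)/((-1*(-278594)/302110)) = ((512/5)*(-55))/((-1*(-278594)/302110)) = -5632/(278594*(1/302110)) = -5632/139297/151055 = -5632*151055/139297 = -850741760/139297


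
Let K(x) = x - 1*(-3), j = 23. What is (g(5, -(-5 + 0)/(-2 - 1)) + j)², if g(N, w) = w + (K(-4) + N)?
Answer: 5776/9 ≈ 641.78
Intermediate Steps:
K(x) = 3 + x (K(x) = x + 3 = 3 + x)
g(N, w) = -1 + N + w (g(N, w) = w + ((3 - 4) + N) = w + (-1 + N) = -1 + N + w)
(g(5, -(-5 + 0)/(-2 - 1)) + j)² = ((-1 + 5 - (-5 + 0)/(-2 - 1)) + 23)² = ((-1 + 5 - (-5)/(-3)) + 23)² = ((-1 + 5 - (-5)*(-1)/3) + 23)² = ((-1 + 5 - 1*5/3) + 23)² = ((-1 + 5 - 5/3) + 23)² = (7/3 + 23)² = (76/3)² = 5776/9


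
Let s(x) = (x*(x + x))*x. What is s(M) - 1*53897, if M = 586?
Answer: 402406215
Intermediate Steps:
s(x) = 2*x**3 (s(x) = (x*(2*x))*x = (2*x**2)*x = 2*x**3)
s(M) - 1*53897 = 2*586**3 - 1*53897 = 2*201230056 - 53897 = 402460112 - 53897 = 402406215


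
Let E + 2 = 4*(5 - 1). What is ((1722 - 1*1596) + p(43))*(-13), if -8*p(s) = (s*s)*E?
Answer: 161707/4 ≈ 40427.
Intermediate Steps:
E = 14 (E = -2 + 4*(5 - 1) = -2 + 4*4 = -2 + 16 = 14)
p(s) = -7*s²/4 (p(s) = -s*s*14/8 = -s²*14/8 = -7*s²/4)
((1722 - 1*1596) + p(43))*(-13) = ((1722 - 1*1596) - 7/4*43²)*(-13) = ((1722 - 1596) - 7/4*1849)*(-13) = (126 - 12943/4)*(-13) = -12439/4*(-13) = 161707/4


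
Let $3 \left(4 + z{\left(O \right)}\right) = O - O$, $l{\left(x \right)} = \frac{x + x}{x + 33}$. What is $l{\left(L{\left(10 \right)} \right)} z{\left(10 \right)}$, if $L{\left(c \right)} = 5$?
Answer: $- \frac{20}{19} \approx -1.0526$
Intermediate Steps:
$l{\left(x \right)} = \frac{2 x}{33 + x}$
$z{\left(O \right)} = -4$ ($z{\left(O \right)} = -4 + \frac{O - O}{3} = -4 + \frac{1}{3} \cdot 0 = -4 + 0 = -4$)
$l{\left(L{\left(10 \right)} \right)} z{\left(10 \right)} = 2 \cdot 5 \frac{1}{33 + 5} \left(-4\right) = 2 \cdot 5 \cdot \frac{1}{38} \left(-4\right) = \frac{5}{19} \left(-4\right) = - \frac{20}{19}$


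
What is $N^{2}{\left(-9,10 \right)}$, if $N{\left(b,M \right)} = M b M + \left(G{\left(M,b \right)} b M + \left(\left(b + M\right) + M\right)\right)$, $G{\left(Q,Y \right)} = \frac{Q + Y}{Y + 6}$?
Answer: $737881$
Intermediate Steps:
$G{\left(Q,Y \right)} = \frac{Q + Y}{6 + Y}$
$N{\left(b,M \right)} = b + 2 M + b M^{2} + \frac{M b \left(M + b\right)}{6 + b}$ ($N{\left(b,M \right)} = M b M + \left(\frac{M + b}{6 + b} b M + \left(\left(b + M\right) + M\right)\right) = b M^{2} + \left(\frac{b \left(M + b\right)}{6 + b} M + \left(\left(M + b\right) + M\right)\right) = b M^{2} + \left(\frac{M b \left(M + b\right)}{6 + b} + \left(b + 2 M\right)\right) = b M^{2} + \left(b + 2 M + \frac{M b \left(M + b\right)}{6 + b}\right) = b + 2 M + b M^{2} + \frac{M b \left(M + b\right)}{6 + b}$)
$N^{2}{\left(-9,10 \right)} = \left(\frac{\left(6 - 9\right) \left(-9 + 2 \cdot 10 - 9 \cdot 10^{2}\right) + 10 \left(-9\right) \left(10 - 9\right)}{6 - 9}\right)^{2} = \left(\frac{- 3 \left(-9 + 20 - 900\right) + 10 \left(-9\right) 1}{-3}\right)^{2} = \left(- \frac{- 3 \left(-9 + 20 - 900\right) - 90}{3}\right)^{2} = \left(- \frac{\left(-3\right) \left(-889\right) - 90}{3}\right)^{2} = \left(- \frac{2667 - 90}{3}\right)^{2} = \left(\left(- \frac{1}{3}\right) 2577\right)^{2} = \left(-859\right)^{2} = 737881$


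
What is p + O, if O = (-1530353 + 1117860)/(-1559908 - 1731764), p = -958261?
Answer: -3154280489899/3291672 ≈ -9.5826e+5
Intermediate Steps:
O = 412493/3291672 (O = -412493/(-3291672) = -412493*(-1/3291672) = 412493/3291672 ≈ 0.12531)
p + O = -958261 + 412493/3291672 = -3154280489899/3291672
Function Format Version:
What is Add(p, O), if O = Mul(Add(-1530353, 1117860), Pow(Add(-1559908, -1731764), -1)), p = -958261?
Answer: Rational(-3154280489899, 3291672) ≈ -9.5826e+5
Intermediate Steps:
O = Rational(412493, 3291672) (O = Mul(-412493, Pow(-3291672, -1)) = Mul(-412493, Rational(-1, 3291672)) = Rational(412493, 3291672) ≈ 0.12531)
Add(p, O) = Add(-958261, Rational(412493, 3291672)) = Rational(-3154280489899, 3291672)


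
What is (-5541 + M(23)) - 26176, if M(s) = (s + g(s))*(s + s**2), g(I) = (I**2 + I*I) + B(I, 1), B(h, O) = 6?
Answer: 568307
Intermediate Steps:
g(I) = 6 + 2*I**2 (g(I) = (I**2 + I*I) + 6 = (I**2 + I**2) + 6 = 2*I**2 + 6 = 6 + 2*I**2)
M(s) = (s + s**2)*(6 + s + 2*s**2) (M(s) = (s + (6 + 2*s**2))*(s + s**2) = (6 + s + 2*s**2)*(s + s**2) = (s + s**2)*(6 + s + 2*s**2))
(-5541 + M(23)) - 26176 = (-5541 + 23*(6 + 2*23**3 + 3*23**2 + 7*23)) - 26176 = (-5541 + 23*(6 + 2*12167 + 3*529 + 161)) - 26176 = (-5541 + 23*(6 + 24334 + 1587 + 161)) - 26176 = (-5541 + 23*26088) - 26176 = (-5541 + 600024) - 26176 = 594483 - 26176 = 568307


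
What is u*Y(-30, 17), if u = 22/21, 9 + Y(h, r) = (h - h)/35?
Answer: -66/7 ≈ -9.4286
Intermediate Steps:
Y(h, r) = -9 (Y(h, r) = -9 + (h - h)/35 = -9 + 0*(1/35) = -9 + 0 = -9)
u = 22/21 (u = 22*(1/21) = 22/21 ≈ 1.0476)
u*Y(-30, 17) = (22/21)*(-9) = -66/7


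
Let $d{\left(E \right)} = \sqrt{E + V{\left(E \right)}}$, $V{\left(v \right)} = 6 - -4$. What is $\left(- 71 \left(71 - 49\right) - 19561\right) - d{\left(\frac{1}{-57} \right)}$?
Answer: $-21123 - \frac{\sqrt{32433}}{57} \approx -21126.0$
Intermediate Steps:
$V{\left(v \right)} = 10$ ($V{\left(v \right)} = 6 + 4 = 10$)
$d{\left(E \right)} = \sqrt{10 + E}$ ($d{\left(E \right)} = \sqrt{E + 10} = \sqrt{10 + E}$)
$\left(- 71 \left(71 - 49\right) - 19561\right) - d{\left(\frac{1}{-57} \right)} = \left(- 71 \left(71 - 49\right) - 19561\right) - \sqrt{10 + \frac{1}{-57}} = \left(\left(-71\right) 22 - 19561\right) - \sqrt{10 - \frac{1}{57}} = \left(-1562 - 19561\right) - \sqrt{\frac{569}{57}} = -21123 - \frac{\sqrt{32433}}{57}$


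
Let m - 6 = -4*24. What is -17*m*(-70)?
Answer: -107100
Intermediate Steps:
m = -90 (m = 6 - 4*24 = 6 - 96 = -90)
-17*m*(-70) = -17*(-90)*(-70) = 1530*(-70) = -107100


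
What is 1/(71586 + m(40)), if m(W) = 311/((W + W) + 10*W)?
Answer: 480/34361591 ≈ 1.3969e-5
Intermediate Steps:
m(W) = 311/(12*W) (m(W) = 311/(2*W + 10*W) = 311/((12*W)) = 311*(1/(12*W)) = 311/(12*W))
1/(71586 + m(40)) = 1/(71586 + (311/12)/40) = 1/(71586 + (311/12)*(1/40)) = 1/(71586 + 311/480) = 1/(34361591/480) = 480/34361591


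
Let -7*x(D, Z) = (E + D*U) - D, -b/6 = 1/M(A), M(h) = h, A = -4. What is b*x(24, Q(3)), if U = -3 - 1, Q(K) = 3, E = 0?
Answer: 180/7 ≈ 25.714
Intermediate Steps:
U = -4
b = 3/2 (b = -6/(-4) = -6*(-¼) = 3/2 ≈ 1.5000)
x(D, Z) = 5*D/7 (x(D, Z) = -((0 + D*(-4)) - D)/7 = -((0 - 4*D) - D)/7 = -(-4*D - D)/7 = -(-5)*D/7 = 5*D/7)
b*x(24, Q(3)) = 3*((5/7)*24)/2 = (3/2)*(120/7) = 180/7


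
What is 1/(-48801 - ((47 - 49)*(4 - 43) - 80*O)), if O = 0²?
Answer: -1/48879 ≈ -2.0459e-5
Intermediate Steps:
O = 0
1/(-48801 - ((47 - 49)*(4 - 43) - 80*O)) = 1/(-48801 - ((47 - 49)*(4 - 43) - 80*0)) = 1/(-48801 - (-2*(-39) + 0)) = 1/(-48801 - (78 + 0)) = 1/(-48801 - 1*78) = 1/(-48801 - 78) = 1/(-48879) = -1/48879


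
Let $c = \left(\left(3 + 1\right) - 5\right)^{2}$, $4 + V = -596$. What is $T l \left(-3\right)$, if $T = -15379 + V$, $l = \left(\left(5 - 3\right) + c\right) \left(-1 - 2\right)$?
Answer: $-431433$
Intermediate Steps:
$V = -600$ ($V = -4 - 596 = -600$)
$c = 1$ ($c = \left(4 - 5\right)^{2} = \left(-1\right)^{2} = 1$)
$l = -9$ ($l = \left(\left(5 - 3\right) + 1\right) \left(-1 - 2\right) = \left(\left(5 - 3\right) + 1\right) \left(-3\right) = \left(2 + 1\right) \left(-3\right) = 3 \left(-3\right) = -9$)
$T = -15979$ ($T = -15379 - 600 = -15979$)
$T l \left(-3\right) = - 15979 \left(\left(-9\right) \left(-3\right)\right) = \left(-15979\right) 27 = -431433$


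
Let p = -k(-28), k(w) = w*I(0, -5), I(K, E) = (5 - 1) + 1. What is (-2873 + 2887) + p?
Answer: 154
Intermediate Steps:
I(K, E) = 5 (I(K, E) = 4 + 1 = 5)
k(w) = 5*w (k(w) = w*5 = 5*w)
p = 140 (p = -5*(-28) = -1*(-140) = 140)
(-2873 + 2887) + p = (-2873 + 2887) + 140 = 14 + 140 = 154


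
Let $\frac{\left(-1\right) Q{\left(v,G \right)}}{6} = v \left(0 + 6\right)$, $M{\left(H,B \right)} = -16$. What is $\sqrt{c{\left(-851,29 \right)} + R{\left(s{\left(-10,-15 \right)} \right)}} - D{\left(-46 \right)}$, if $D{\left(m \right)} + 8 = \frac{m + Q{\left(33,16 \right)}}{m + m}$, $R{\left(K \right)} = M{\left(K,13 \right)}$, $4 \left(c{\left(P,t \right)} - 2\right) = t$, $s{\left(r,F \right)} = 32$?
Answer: $- \frac{249}{46} + \frac{3 i \sqrt{3}}{2} \approx -5.413 + 2.5981 i$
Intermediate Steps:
$c{\left(P,t \right)} = 2 + \frac{t}{4}$
$R{\left(K \right)} = -16$
$Q{\left(v,G \right)} = - 36 v$ ($Q{\left(v,G \right)} = - 6 v \left(0 + 6\right) = - 6 v 6 = - 6 \cdot 6 v = - 36 v$)
$D{\left(m \right)} = -8 + \frac{-1188 + m}{2 m}$ ($D{\left(m \right)} = -8 + \frac{m - 1188}{m + m} = -8 + \frac{m - 1188}{2 m} = -8 + \left(-1188 + m\right) \frac{1}{2 m} = -8 + \frac{-1188 + m}{2 m}$)
$\sqrt{c{\left(-851,29 \right)} + R{\left(s{\left(-10,-15 \right)} \right)}} - D{\left(-46 \right)} = \sqrt{\left(2 + \frac{1}{4} \cdot 29\right) - 16} - \left(- \frac{15}{2} - \frac{594}{-46}\right) = \sqrt{\left(2 + \frac{29}{4}\right) - 16} - \left(- \frac{15}{2} - - \frac{297}{23}\right) = \sqrt{\frac{37}{4} - 16} - \left(- \frac{15}{2} + \frac{297}{23}\right) = \sqrt{- \frac{27}{4}} - \frac{249}{46} = \frac{3 i \sqrt{3}}{2} - \frac{249}{46} = - \frac{249}{46} + \frac{3 i \sqrt{3}}{2}$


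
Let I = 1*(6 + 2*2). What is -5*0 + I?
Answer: 10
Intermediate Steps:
I = 10 (I = 1*(6 + 4) = 1*10 = 10)
-5*0 + I = -5*0 + 10 = 0 + 10 = 10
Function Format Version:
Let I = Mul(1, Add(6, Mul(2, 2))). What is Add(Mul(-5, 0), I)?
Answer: 10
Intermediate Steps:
I = 10 (I = Mul(1, Add(6, 4)) = Mul(1, 10) = 10)
Add(Mul(-5, 0), I) = Add(Mul(-5, 0), 10) = Add(0, 10) = 10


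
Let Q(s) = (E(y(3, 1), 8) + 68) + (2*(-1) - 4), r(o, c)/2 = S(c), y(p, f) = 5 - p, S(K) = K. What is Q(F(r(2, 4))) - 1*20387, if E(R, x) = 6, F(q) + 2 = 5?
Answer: -20319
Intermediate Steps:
r(o, c) = 2*c
F(q) = 3 (F(q) = -2 + 5 = 3)
Q(s) = 68 (Q(s) = (6 + 68) + (2*(-1) - 4) = 74 + (-2 - 4) = 74 - 6 = 68)
Q(F(r(2, 4))) - 1*20387 = 68 - 1*20387 = 68 - 20387 = -20319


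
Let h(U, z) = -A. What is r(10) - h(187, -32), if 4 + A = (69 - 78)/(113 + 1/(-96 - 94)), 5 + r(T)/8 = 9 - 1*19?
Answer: -2663866/21469 ≈ -124.08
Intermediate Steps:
r(T) = -120 (r(T) = -40 + 8*(9 - 1*19) = -40 + 8*(9 - 19) = -40 + 8*(-10) = -40 - 80 = -120)
A = -87586/21469 (A = -4 + (69 - 78)/(113 + 1/(-96 - 94)) = -4 - 9/(113 + 1/(-190)) = -4 - 9/(113 - 1/190) = -4 - 9/21469/190 = -4 - 9*190/21469 = -4 - 1710/21469 = -87586/21469 ≈ -4.0797)
h(U, z) = 87586/21469 (h(U, z) = -1*(-87586/21469) = 87586/21469)
r(10) - h(187, -32) = -120 - 1*87586/21469 = -120 - 87586/21469 = -2663866/21469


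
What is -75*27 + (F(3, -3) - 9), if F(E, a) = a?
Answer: -2037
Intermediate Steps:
-75*27 + (F(3, -3) - 9) = -75*27 + (-3 - 9) = -2025 - 12 = -2037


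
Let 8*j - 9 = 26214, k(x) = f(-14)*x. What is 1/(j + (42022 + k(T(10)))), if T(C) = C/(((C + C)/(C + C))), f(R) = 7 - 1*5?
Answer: 8/362559 ≈ 2.2065e-5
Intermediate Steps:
f(R) = 2 (f(R) = 7 - 5 = 2)
T(C) = C (T(C) = C/(((2*C)/((2*C)))) = C/(((2*C)*(1/(2*C)))) = C/1 = C*1 = C)
k(x) = 2*x
j = 26223/8 (j = 9/8 + (1/8)*26214 = 9/8 + 13107/4 = 26223/8 ≈ 3277.9)
1/(j + (42022 + k(T(10)))) = 1/(26223/8 + (42022 + 2*10)) = 1/(26223/8 + (42022 + 20)) = 1/(26223/8 + 42042) = 1/(362559/8) = 8/362559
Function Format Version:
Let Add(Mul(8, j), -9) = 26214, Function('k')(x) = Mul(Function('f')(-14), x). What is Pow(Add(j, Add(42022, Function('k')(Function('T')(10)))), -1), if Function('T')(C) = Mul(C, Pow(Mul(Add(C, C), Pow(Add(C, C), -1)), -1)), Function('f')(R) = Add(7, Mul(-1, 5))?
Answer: Rational(8, 362559) ≈ 2.2065e-5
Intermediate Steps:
Function('f')(R) = 2 (Function('f')(R) = Add(7, -5) = 2)
Function('T')(C) = C (Function('T')(C) = Mul(C, Pow(Mul(Mul(2, C), Pow(Mul(2, C), -1)), -1)) = Mul(C, Pow(Mul(Mul(2, C), Mul(Rational(1, 2), Pow(C, -1))), -1)) = Mul(C, Pow(1, -1)) = Mul(C, 1) = C)
Function('k')(x) = Mul(2, x)
j = Rational(26223, 8) (j = Add(Rational(9, 8), Mul(Rational(1, 8), 26214)) = Add(Rational(9, 8), Rational(13107, 4)) = Rational(26223, 8) ≈ 3277.9)
Pow(Add(j, Add(42022, Function('k')(Function('T')(10)))), -1) = Pow(Add(Rational(26223, 8), Add(42022, Mul(2, 10))), -1) = Pow(Add(Rational(26223, 8), Add(42022, 20)), -1) = Pow(Add(Rational(26223, 8), 42042), -1) = Pow(Rational(362559, 8), -1) = Rational(8, 362559)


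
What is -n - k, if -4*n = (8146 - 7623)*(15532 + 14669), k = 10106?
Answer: 15754699/4 ≈ 3.9387e+6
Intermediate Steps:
n = -15795123/4 (n = -(8146 - 7623)*(15532 + 14669)/4 = -523*30201/4 = -¼*15795123 = -15795123/4 ≈ -3.9488e+6)
-n - k = -1*(-15795123/4) - 1*10106 = 15795123/4 - 10106 = 15754699/4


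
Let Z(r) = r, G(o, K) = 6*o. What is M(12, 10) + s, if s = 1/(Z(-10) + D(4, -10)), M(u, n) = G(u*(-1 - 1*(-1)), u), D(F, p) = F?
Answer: -⅙ ≈ -0.16667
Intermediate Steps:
M(u, n) = 0 (M(u, n) = 6*(u*(-1 - 1*(-1))) = 6*(u*(-1 + 1)) = 6*(u*0) = 6*0 = 0)
s = -⅙ (s = 1/(-10 + 4) = 1/(-6) = -⅙ ≈ -0.16667)
M(12, 10) + s = 0 - ⅙ = -⅙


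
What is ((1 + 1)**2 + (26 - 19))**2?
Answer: 121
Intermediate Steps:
((1 + 1)**2 + (26 - 19))**2 = (2**2 + 7)**2 = (4 + 7)**2 = 11**2 = 121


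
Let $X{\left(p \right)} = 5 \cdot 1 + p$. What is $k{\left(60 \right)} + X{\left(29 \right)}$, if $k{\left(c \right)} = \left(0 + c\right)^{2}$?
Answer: $3634$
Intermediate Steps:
$k{\left(c \right)} = c^{2}$
$X{\left(p \right)} = 5 + p$
$k{\left(60 \right)} + X{\left(29 \right)} = 60^{2} + \left(5 + 29\right) = 3600 + 34 = 3634$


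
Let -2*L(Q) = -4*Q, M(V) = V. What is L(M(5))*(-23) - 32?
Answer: -262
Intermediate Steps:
L(Q) = 2*Q (L(Q) = -(-2)*Q = 2*Q)
L(M(5))*(-23) - 32 = (2*5)*(-23) - 32 = 10*(-23) - 32 = -230 - 32 = -262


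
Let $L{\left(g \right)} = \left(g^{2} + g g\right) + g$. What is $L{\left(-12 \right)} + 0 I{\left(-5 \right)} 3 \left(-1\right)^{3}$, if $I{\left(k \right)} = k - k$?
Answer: $276$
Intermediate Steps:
$I{\left(k \right)} = 0$
$L{\left(g \right)} = g + 2 g^{2}$ ($L{\left(g \right)} = \left(g^{2} + g^{2}\right) + g = 2 g^{2} + g = g + 2 g^{2}$)
$L{\left(-12 \right)} + 0 I{\left(-5 \right)} 3 \left(-1\right)^{3} = - 12 \left(1 + 2 \left(-12\right)\right) + 0 \cdot 0 \cdot 3 \left(-1\right)^{3} = - 12 \left(1 - 24\right) + 0 \cdot 3 \left(-1\right) = \left(-12\right) \left(-23\right) + 0 \left(-1\right) = 276 + 0 = 276$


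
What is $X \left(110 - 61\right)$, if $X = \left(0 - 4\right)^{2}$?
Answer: $784$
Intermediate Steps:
$X = 16$ ($X = \left(-4\right)^{2} = 16$)
$X \left(110 - 61\right) = 16 \left(110 - 61\right) = 16 \cdot 49 = 784$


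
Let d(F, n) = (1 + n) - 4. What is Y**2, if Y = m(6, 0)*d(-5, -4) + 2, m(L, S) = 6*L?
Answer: 62500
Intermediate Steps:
d(F, n) = -3 + n
Y = -250 (Y = (6*6)*(-3 - 4) + 2 = 36*(-7) + 2 = -252 + 2 = -250)
Y**2 = (-250)**2 = 62500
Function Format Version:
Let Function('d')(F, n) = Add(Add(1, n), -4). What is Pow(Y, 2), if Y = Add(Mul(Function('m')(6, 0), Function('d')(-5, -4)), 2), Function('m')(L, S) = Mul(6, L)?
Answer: 62500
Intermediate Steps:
Function('d')(F, n) = Add(-3, n)
Y = -250 (Y = Add(Mul(Mul(6, 6), Add(-3, -4)), 2) = Add(Mul(36, -7), 2) = Add(-252, 2) = -250)
Pow(Y, 2) = Pow(-250, 2) = 62500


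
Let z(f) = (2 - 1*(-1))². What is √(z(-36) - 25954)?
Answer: I*√25945 ≈ 161.07*I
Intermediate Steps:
z(f) = 9 (z(f) = (2 + 1)² = 3² = 9)
√(z(-36) - 25954) = √(9 - 25954) = √(-25945) = I*√25945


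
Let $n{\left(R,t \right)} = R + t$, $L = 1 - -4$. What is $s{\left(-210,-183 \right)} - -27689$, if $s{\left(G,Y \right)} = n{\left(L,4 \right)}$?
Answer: $27698$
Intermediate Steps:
$L = 5$ ($L = 1 + 4 = 5$)
$s{\left(G,Y \right)} = 9$ ($s{\left(G,Y \right)} = 5 + 4 = 9$)
$s{\left(-210,-183 \right)} - -27689 = 9 - -27689 = 9 + 27689 = 27698$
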